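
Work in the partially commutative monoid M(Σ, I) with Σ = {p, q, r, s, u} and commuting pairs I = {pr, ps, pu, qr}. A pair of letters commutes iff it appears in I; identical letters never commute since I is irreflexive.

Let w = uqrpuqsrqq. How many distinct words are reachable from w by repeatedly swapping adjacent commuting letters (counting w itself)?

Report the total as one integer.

piece 0:u — minimal
piece 1:q rests on {0:u}
piece 2:r rests on {0:u}
piece 3:p rests on {1:q}
piece 4:u rests on {1:q, 2:r}
piece 5:q rests on {3:p, 4:u}
piece 6:s rests on {5:q}
piece 7:r rests on {6:s}
piece 8:q rests on {6:s}
piece 9:q rests on {8:q}
minimal pieces: {0:u}
ways to finish when only these pieces remain (= sum over removing one remaining piece with nothing left below it):
  1 left: {7}→1  {9}→1
  2 left: {7,9}→2  {8,9}→1
  3 left: {7,8,9}→3
  4 left: {6,7,8,9}→3
  5 left: {5,6,7,8,9}→3
  6 left: {3,5,6,7,8,9}→3  {4,5,6,7,8,9}→3
  7 left: {2,4,5,6,7,8,9}→3  {3,4,5,6,7,8,9}→6
  8 left: {1,3,4,5,6,7,8,9}→6  {2,3,4,5,6,7,8,9}→9
  placing 0:u first → 15 extensions

15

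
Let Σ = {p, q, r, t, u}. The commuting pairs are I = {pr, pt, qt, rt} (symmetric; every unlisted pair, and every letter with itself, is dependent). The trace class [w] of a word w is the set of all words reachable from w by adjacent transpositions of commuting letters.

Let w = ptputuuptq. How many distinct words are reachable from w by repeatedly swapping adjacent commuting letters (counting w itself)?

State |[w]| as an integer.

#0=p has no predecessor
#1=t has no predecessor
#2=p depends on [0:p]
#3=u depends on [1:t, 2:p]
#4=t depends on [3:u]
#5=u depends on [4:t]
#6=u depends on [5:u]
#7=p depends on [6:u]
#8=t depends on [6:u]
#9=q depends on [7:p]
sources: [0:p, 1:t]
N(rest) = Σ N(rest − s) over sources s of rest; N(one piece) = 1:
  size 1 → [8]=1  [9]=1
  size 2 → [7,9]=1  [8,9]=2
  size 3 → [7,8,9]=3
  size 4 → [6,7,8,9]=3
  size 5 → [5,6,7,8,9]=3
  size 6 → [4,5,6,7,8,9]=3
  size 7 → [3,4,5,6,7,8,9]=3
  size 8 → [1,3,4,5,6,7,8,9]=3  [2,3,4,5,6,7,8,9]=3
  first=0(p) contributes 6
  first=1(t) contributes 3
|[w]| = 9

9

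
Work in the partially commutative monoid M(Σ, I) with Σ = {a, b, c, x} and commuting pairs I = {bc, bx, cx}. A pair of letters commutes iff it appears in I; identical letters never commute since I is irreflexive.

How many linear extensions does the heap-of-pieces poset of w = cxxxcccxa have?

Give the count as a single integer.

piece 0:c — minimal
piece 1:x — minimal
piece 2:x rests on {1:x}
piece 3:x rests on {2:x}
piece 4:c rests on {0:c}
piece 5:c rests on {4:c}
piece 6:c rests on {5:c}
piece 7:x rests on {3:x}
piece 8:a rests on {6:c, 7:x}
minimal pieces: {0:c, 1:x}
ways to finish when only these pieces remain (= sum over removing one remaining piece with nothing left below it):
  1 left: {8}→1
  2 left: {6,8}→1  {7,8}→1
  3 left: {3,7,8}→1  {5,6,8}→1  {6,7,8}→2
  4 left: {2,3,7,8}→1  {3,6,7,8}→3  {4,5,6,8}→1  {5,6,7,8}→3
  5 left: {0,4,5,6,8}→1  {1,2,3,7,8}→1  {2,3,6,7,8}→4  {3,5,6,7,8}→6  {4,5,6,7,8}→4
  6 left: {0,4,5,6,7,8}→5  {1,2,3,6,7,8}→5  {2,3,5,6,7,8}→10  {3,4,5,6,7,8}→10
  7 left: {0,3,4,5,6,7,8}→15  {1,2,3,5,6,7,8}→15  {2,3,4,5,6,7,8}→20
  placing 0:c first → 35 extensions
  placing 1:x first → 35 extensions
total linear extensions = 70

70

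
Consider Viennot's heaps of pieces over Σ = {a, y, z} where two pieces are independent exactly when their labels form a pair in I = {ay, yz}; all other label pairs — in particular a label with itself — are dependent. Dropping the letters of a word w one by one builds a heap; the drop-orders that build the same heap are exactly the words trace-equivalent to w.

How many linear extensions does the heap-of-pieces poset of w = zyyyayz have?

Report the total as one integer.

35

drop 0:z onto floor
drop 1:y onto floor
drop 2:y onto {1:y}
drop 3:y onto {2:y}
drop 4:a onto {0:z}
drop 5:y onto {3:y}
drop 6:z onto {4:a}
ground layer = {0:z, 1:y}
drop-orders for the pieces not yet dropped (sum over which currently-grounded one goes next):
  1 to go: {5} 1  {6} 1
  2 to go: {3,5} 1  {4,6} 1  {5,6} 2
  3 to go: {0,4,6} 1  {2,3,5} 1  {3,5,6} 3  {4,5,6} 3
  4 to go: {0,4,5,6} 4  {1,2,3,5} 1  {2,3,5,6} 4  {3,4,5,6} 6
  5 to go: {0,3,4,5,6} 10  {1,2,3,5,6} 5  {2,3,4,5,6} 10
  if 0:z drops first: 15 orders
  if 1:y drops first: 20 orders
heap linearizations: 35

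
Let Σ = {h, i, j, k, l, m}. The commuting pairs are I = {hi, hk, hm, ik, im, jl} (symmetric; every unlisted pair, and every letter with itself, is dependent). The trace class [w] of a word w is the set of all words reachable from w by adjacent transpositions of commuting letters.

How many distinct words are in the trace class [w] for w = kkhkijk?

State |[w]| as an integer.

20

drop 0:k onto floor
drop 1:k onto {0:k}
drop 2:h onto floor
drop 3:k onto {1:k}
drop 4:i onto floor
drop 5:j onto {2:h, 3:k, 4:i}
drop 6:k onto {5:j}
ground layer = {0:k, 2:h, 4:i}
drop-orders for the pieces not yet dropped (sum over which currently-grounded one goes next):
  1 to go: {6} 1
  2 to go: {5,6} 1
  3 to go: {2,5,6} 1  {3,5,6} 1  {4,5,6} 1
  4 to go: {1,3,5,6} 1  {2,3,5,6} 2  {2,4,5,6} 2  {3,4,5,6} 2
  5 to go: {0,1,3,5,6} 1  {1,2,3,5,6} 3  {1,3,4,5,6} 3  {2,3,4,5,6} 6
  if 0:k drops first: 12 orders
  if 2:h drops first: 4 orders
  if 4:i drops first: 4 orders
heap linearizations: 20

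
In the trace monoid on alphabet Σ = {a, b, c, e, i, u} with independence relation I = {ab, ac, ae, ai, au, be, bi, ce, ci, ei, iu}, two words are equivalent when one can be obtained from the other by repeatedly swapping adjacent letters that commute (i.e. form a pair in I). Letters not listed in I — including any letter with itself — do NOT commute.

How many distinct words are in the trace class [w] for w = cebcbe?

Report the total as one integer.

15

#0=c has no predecessor
#1=e has no predecessor
#2=b depends on [0:c]
#3=c depends on [2:b]
#4=b depends on [3:c]
#5=e depends on [1:e]
sources: [0:c, 1:e]
N(rest) = Σ N(rest − s) over sources s of rest; N(one piece) = 1:
  size 1 → [4]=1  [5]=1
  size 2 → [1,5]=1  [3,4]=1  [4,5]=2
  size 3 → [1,4,5]=3  [2,3,4]=1  [3,4,5]=3
  size 4 → [0,2,3,4]=1  [1,3,4,5]=6  [2,3,4,5]=4
  first=0(c) contributes 10
  first=1(e) contributes 5
|[w]| = 15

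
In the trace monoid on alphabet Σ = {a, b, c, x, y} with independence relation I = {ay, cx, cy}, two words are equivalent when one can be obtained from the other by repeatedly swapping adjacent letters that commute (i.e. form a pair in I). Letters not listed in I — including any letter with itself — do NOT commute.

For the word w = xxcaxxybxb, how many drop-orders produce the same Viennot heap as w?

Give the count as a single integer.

3

drop 0:x onto floor
drop 1:x onto {0:x}
drop 2:c onto floor
drop 3:a onto {1:x, 2:c}
drop 4:x onto {3:a}
drop 5:x onto {4:x}
drop 6:y onto {5:x}
drop 7:b onto {6:y}
drop 8:x onto {7:b}
drop 9:b onto {8:x}
ground layer = {0:x, 2:c}
drop-orders for the pieces not yet dropped (sum over which currently-grounded one goes next):
  1 to go: {9} 1
  2 to go: {8,9} 1
  3 to go: {7,8,9} 1
  4 to go: {6,7,8,9} 1
  5 to go: {5,6,7,8,9} 1
  6 to go: {4,5,6,7,8,9} 1
  7 to go: {3,4,5,6,7,8,9} 1
  8 to go: {1,3,4,5,6,7,8,9} 1  {2,3,4,5,6,7,8,9} 1
  if 0:x drops first: 2 orders
  if 2:c drops first: 1 orders
heap linearizations: 3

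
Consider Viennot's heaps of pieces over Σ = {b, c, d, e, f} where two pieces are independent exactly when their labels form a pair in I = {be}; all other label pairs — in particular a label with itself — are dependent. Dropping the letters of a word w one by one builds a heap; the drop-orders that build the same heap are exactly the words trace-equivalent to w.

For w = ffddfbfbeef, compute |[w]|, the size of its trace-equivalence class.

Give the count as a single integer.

drop 0:f onto floor
drop 1:f onto {0:f}
drop 2:d onto {1:f}
drop 3:d onto {2:d}
drop 4:f onto {3:d}
drop 5:b onto {4:f}
drop 6:f onto {5:b}
drop 7:b onto {6:f}
drop 8:e onto {6:f}
drop 9:e onto {8:e}
drop 10:f onto {7:b, 9:e}
ground layer = {0:f}
drop-orders for the pieces not yet dropped (sum over which currently-grounded one goes next):
  1 to go: {10} 1
  2 to go: {7,10} 1  {9,10} 1
  3 to go: {7,9,10} 2  {8,9,10} 1
  4 to go: {7,8,9,10} 3
  5 to go: {6,7,8,9,10} 3
  6 to go: {5,6,7,8,9,10} 3
  7 to go: {4,5,6,7,8,9,10} 3
  8 to go: {3,4,5,6,7,8,9,10} 3
  9 to go: {2,3,4,5,6,7,8,9,10} 3
  if 0:f drops first: 3 orders

3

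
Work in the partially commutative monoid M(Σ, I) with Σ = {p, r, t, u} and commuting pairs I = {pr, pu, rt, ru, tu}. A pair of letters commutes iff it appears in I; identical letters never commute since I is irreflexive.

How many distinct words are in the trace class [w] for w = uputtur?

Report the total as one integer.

drop 0:u onto floor
drop 1:p onto floor
drop 2:u onto {0:u}
drop 3:t onto {1:p}
drop 4:t onto {3:t}
drop 5:u onto {2:u}
drop 6:r onto floor
ground layer = {0:u, 1:p, 6:r}
drop-orders for the pieces not yet dropped (sum over which currently-grounded one goes next):
  1 to go: {4} 1  {5} 1  {6} 1
  2 to go: {2,5} 1  {3,4} 1  {4,5} 2  {4,6} 2  {5,6} 2
  3 to go: {0,2,5} 1  {1,3,4} 1  {2,4,5} 3  {2,5,6} 3  {3,4,5} 3  {3,4,6} 3  {4,5,6} 6
  4 to go: {0,2,4,5} 4  {0,2,5,6} 4  {1,3,4,5} 4  {1,3,4,6} 4  {2,3,4,5} 6  {2,4,5,6} 12  {3,4,5,6} 12
  5 to go: {0,2,3,4,5} 10  {0,2,4,5,6} 20  {1,2,3,4,5} 10  {1,3,4,5,6} 20  {2,3,4,5,6} 30
  if 0:u drops first: 60 orders
  if 1:p drops first: 60 orders
  if 6:r drops first: 20 orders
heap linearizations: 140

140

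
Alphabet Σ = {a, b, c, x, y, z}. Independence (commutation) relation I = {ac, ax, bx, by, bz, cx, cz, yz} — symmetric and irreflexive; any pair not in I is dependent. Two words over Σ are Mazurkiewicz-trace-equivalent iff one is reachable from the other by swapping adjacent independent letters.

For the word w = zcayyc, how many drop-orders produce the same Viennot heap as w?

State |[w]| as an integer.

piece 0:z — minimal
piece 1:c — minimal
piece 2:a rests on {0:z}
piece 3:y rests on {1:c, 2:a}
piece 4:y rests on {3:y}
piece 5:c rests on {4:y}
minimal pieces: {0:z, 1:c}
ways to finish when only these pieces remain (= sum over removing one remaining piece with nothing left below it):
  1 left: {5}→1
  2 left: {4,5}→1
  3 left: {3,4,5}→1
  4 left: {1,3,4,5}→1  {2,3,4,5}→1
  placing 0:z first → 2 extensions
  placing 1:c first → 1 extensions
total linear extensions = 3

3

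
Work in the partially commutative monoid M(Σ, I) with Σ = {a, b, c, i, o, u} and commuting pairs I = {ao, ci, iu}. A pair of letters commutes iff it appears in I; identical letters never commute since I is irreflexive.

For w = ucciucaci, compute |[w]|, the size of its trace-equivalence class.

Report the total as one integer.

12

#0=u has no predecessor
#1=c depends on [0:u]
#2=c depends on [1:c]
#3=i has no predecessor
#4=u depends on [2:c]
#5=c depends on [4:u]
#6=a depends on [3:i, 5:c]
#7=c depends on [6:a]
#8=i depends on [6:a]
sources: [0:u, 3:i]
N(rest) = Σ N(rest − s) over sources s of rest; N(one piece) = 1:
  size 1 → [7]=1  [8]=1
  size 2 → [7,8]=2
  size 3 → [6,7,8]=2
  size 4 → [3,6,7,8]=2  [5,6,7,8]=2
  size 5 → [3,5,6,7,8]=4  [4,5,6,7,8]=2
  size 6 → [2,4,5,6,7,8]=2  [3,4,5,6,7,8]=6
  size 7 → [1,2,4,5,6,7,8]=2  [2,3,4,5,6,7,8]=8
  first=0(u) contributes 10
  first=3(i) contributes 2
|[w]| = 12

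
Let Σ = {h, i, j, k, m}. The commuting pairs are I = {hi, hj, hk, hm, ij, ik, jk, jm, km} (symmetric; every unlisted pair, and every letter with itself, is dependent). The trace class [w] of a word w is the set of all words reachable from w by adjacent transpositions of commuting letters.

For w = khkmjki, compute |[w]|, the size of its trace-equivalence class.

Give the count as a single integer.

drop 0:k onto floor
drop 1:h onto floor
drop 2:k onto {0:k}
drop 3:m onto floor
drop 4:j onto floor
drop 5:k onto {2:k}
drop 6:i onto {3:m}
ground layer = {0:k, 1:h, 3:m, 4:j}
drop-orders for the pieces not yet dropped (sum over which currently-grounded one goes next):
  1 to go: {1} 1  {4} 1  {5} 1  {6} 1
  2 to go: {1,4} 2  {1,5} 2  {1,6} 2  {2,5} 1  {3,6} 1  {4,5} 2  {4,6} 2  {5,6} 2
  3 to go: {0,2,5} 1  {1,2,5} 3  {1,3,6} 3  {1,4,5} 6  {1,4,6} 6  {1,5,6} 6  {2,4,5} 3  {2,5,6} 3  {3,4,6} 3  {3,5,6} 3  {4,5,6} 6
  4 to go: {0,1,2,5} 4  {0,2,4,5} 4  {0,2,5,6} 4  {1,2,4,5} 12  {1,2,5,6} 12  {1,3,4,6} 12  {1,3,5,6} 12  {1,4,5,6} 24  {2,3,5,6} 6  {2,4,5,6} 12  {3,4,5,6} 12
  5 to go: {0,1,2,4,5} 20  {0,1,2,5,6} 20  {0,2,3,5,6} 10  {0,2,4,5,6} 20  {1,2,3,5,6} 30  {1,2,4,5,6} 60  {1,3,4,5,6} 60  {2,3,4,5,6} 30
  if 0:k drops first: 180 orders
  if 1:h drops first: 60 orders
  if 3:m drops first: 120 orders
  if 4:j drops first: 60 orders
heap linearizations: 420

420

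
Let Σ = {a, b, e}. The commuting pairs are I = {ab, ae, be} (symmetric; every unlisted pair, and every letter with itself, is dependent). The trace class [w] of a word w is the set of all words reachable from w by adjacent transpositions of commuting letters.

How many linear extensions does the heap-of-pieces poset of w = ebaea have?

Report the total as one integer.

0(e) covers ∅
1(b) covers ∅
2(a) covers ∅
3(e) covers 0:e
4(a) covers 2:a
floor of heap: 0:e, 1:b, 2:a
completions by unplaced set U, small U first (add the entries for U minus each lowest piece of U):
  |U|=1: {1}:1  {3}:1  {4}:1
  |U|=2: {0,3}:1  {1,3}:2  {1,4}:2  {2,4}:1  {3,4}:2
  |U|=3: {0,1,3}:3  {0,3,4}:3  {1,2,4}:3  {1,3,4}:6  {2,3,4}:3
  start at 0(e): 12
  start at 1(b): 6
  start at 2(a): 12
sum over floor = 30

30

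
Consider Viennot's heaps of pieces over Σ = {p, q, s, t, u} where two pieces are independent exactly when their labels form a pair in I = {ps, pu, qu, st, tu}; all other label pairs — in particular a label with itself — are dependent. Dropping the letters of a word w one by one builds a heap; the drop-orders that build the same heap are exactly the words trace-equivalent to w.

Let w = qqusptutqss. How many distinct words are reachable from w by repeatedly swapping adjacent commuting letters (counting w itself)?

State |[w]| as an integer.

drop 0:q onto floor
drop 1:q onto {0:q}
drop 2:u onto floor
drop 3:s onto {1:q, 2:u}
drop 4:p onto {1:q}
drop 5:t onto {4:p}
drop 6:u onto {3:s}
drop 7:t onto {5:t}
drop 8:q onto {3:s, 7:t}
drop 9:s onto {6:u, 8:q}
drop 10:s onto {9:s}
ground layer = {0:q, 2:u}
drop-orders for the pieces not yet dropped (sum over which currently-grounded one goes next):
  1 to go: {10} 1
  2 to go: {9,10} 1
  3 to go: {6,9,10} 1  {8,9,10} 1
  4 to go: {6,8,9,10} 2  {7,8,9,10} 1
  5 to go: {3,6,8,9,10} 2  {5,7,8,9,10} 1  {6,7,8,9,10} 3
  6 to go: {2,3,6,8,9,10} 2  {3,6,7,8,9,10} 5  {4,5,7,8,9,10} 1  {5,6,7,8,9,10} 4
  7 to go: {2,3,6,7,8,9,10} 7  {3,5,6,7,8,9,10} 9  {4,5,6,7,8,9,10} 5
  8 to go: {2,3,5,6,7,8,9,10} 16  {3,4,5,6,7,8,9,10} 14
  9 to go: {1,3,4,5,6,7,8,9,10} 14  {2,3,4,5,6,7,8,9,10} 30
  if 0:q drops first: 44 orders
  if 2:u drops first: 14 orders
heap linearizations: 58

58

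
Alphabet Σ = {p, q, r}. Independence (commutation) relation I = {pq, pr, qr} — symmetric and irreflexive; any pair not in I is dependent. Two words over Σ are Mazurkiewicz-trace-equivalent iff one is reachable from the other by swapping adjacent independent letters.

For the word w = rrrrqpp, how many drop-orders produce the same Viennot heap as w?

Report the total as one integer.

drop 0:r onto floor
drop 1:r onto {0:r}
drop 2:r onto {1:r}
drop 3:r onto {2:r}
drop 4:q onto floor
drop 5:p onto floor
drop 6:p onto {5:p}
ground layer = {0:r, 4:q, 5:p}
drop-orders for the pieces not yet dropped (sum over which currently-grounded one goes next):
  1 to go: {3} 1  {4} 1  {6} 1
  2 to go: {2,3} 1  {3,4} 2  {3,6} 2  {4,6} 2  {5,6} 1
  3 to go: {1,2,3} 1  {2,3,4} 3  {2,3,6} 3  {3,4,6} 6  {3,5,6} 3  {4,5,6} 3
  4 to go: {0,1,2,3} 1  {1,2,3,4} 4  {1,2,3,6} 4  {2,3,4,6} 12  {2,3,5,6} 6  {3,4,5,6} 12
  5 to go: {0,1,2,3,4} 5  {0,1,2,3,6} 5  {1,2,3,4,6} 20  {1,2,3,5,6} 10  {2,3,4,5,6} 30
  if 0:r drops first: 60 orders
  if 4:q drops first: 15 orders
  if 5:p drops first: 30 orders
heap linearizations: 105

105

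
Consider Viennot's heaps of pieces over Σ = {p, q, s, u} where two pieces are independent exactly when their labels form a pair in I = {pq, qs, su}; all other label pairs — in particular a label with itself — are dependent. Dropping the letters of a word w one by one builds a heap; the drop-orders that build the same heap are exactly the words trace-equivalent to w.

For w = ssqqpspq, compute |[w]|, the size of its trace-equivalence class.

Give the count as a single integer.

56

piece 0:s — minimal
piece 1:s rests on {0:s}
piece 2:q — minimal
piece 3:q rests on {2:q}
piece 4:p rests on {1:s}
piece 5:s rests on {4:p}
piece 6:p rests on {5:s}
piece 7:q rests on {3:q}
minimal pieces: {0:s, 2:q}
ways to finish when only these pieces remain (= sum over removing one remaining piece with nothing left below it):
  1 left: {6}→1  {7}→1
  2 left: {3,7}→1  {5,6}→1  {6,7}→2
  3 left: {2,3,7}→1  {3,6,7}→3  {4,5,6}→1  {5,6,7}→3
  4 left: {1,4,5,6}→1  {2,3,6,7}→4  {3,5,6,7}→6  {4,5,6,7}→4
  5 left: {0,1,4,5,6}→1  {1,4,5,6,7}→5  {2,3,5,6,7}→10  {3,4,5,6,7}→10
  6 left: {0,1,4,5,6,7}→6  {1,3,4,5,6,7}→15  {2,3,4,5,6,7}→20
  placing 0:s first → 35 extensions
  placing 2:q first → 21 extensions
total linear extensions = 56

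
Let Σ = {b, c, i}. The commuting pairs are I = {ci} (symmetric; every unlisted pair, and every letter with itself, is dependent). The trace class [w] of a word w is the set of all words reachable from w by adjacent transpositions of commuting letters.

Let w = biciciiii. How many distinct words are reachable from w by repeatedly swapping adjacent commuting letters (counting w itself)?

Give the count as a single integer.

0(b) covers ∅
1(i) covers 0:b
2(c) covers 0:b
3(i) covers 1:i
4(c) covers 2:c
5(i) covers 3:i
6(i) covers 5:i
7(i) covers 6:i
8(i) covers 7:i
floor of heap: 0:b
completions by unplaced set U, small U first (add the entries for U minus each lowest piece of U):
  |U|=1: {4}:1  {8}:1
  |U|=2: {2,4}:1  {4,8}:2  {7,8}:1
  |U|=3: {2,4,8}:3  {4,7,8}:3  {6,7,8}:1
  |U|=4: {2,4,7,8}:6  {4,6,7,8}:4  {5,6,7,8}:1
  |U|=5: {2,4,6,7,8}:10  {3,5,6,7,8}:1  {4,5,6,7,8}:5
  |U|=6: {1,3,5,6,7,8}:1  {2,4,5,6,7,8}:15  {3,4,5,6,7,8}:6
  |U|=7: {1,3,4,5,6,7,8}:7  {2,3,4,5,6,7,8}:21
  start at 0(b): 28

28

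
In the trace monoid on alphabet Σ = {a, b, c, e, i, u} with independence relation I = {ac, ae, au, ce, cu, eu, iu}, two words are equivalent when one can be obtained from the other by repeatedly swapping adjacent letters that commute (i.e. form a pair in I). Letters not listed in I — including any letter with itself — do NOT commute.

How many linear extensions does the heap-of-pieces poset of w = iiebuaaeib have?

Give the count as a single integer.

15

#0=i has no predecessor
#1=i depends on [0:i]
#2=e depends on [1:i]
#3=b depends on [2:e]
#4=u depends on [3:b]
#5=a depends on [3:b]
#6=a depends on [5:a]
#7=e depends on [3:b]
#8=i depends on [6:a, 7:e]
#9=b depends on [4:u, 8:i]
sources: [0:i]
N(rest) = Σ N(rest − s) over sources s of rest; N(one piece) = 1:
  size 1 → [9]=1
  size 2 → [4,9]=1  [8,9]=1
  size 3 → [4,8,9]=2  [6,8,9]=1  [7,8,9]=1
  size 4 → [4,6,8,9]=3  [4,7,8,9]=3  [5,6,8,9]=1  [6,7,8,9]=2
  size 5 → [4,5,6,8,9]=4  [4,6,7,8,9]=8  [5,6,7,8,9]=3
  size 6 → [4,5,6,7,8,9]=15
  size 7 → [3,4,5,6,7,8,9]=15
  size 8 → [2,3,4,5,6,7,8,9]=15
  first=0(i) contributes 15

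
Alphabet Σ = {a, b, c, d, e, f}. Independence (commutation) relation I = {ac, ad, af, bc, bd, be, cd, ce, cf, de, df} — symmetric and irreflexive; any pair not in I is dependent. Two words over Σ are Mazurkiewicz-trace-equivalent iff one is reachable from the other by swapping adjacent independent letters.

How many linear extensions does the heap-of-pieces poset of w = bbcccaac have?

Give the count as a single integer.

70

0(b) covers ∅
1(b) covers 0:b
2(c) covers ∅
3(c) covers 2:c
4(c) covers 3:c
5(a) covers 1:b
6(a) covers 5:a
7(c) covers 4:c
floor of heap: 0:b, 2:c
completions by unplaced set U, small U first (add the entries for U minus each lowest piece of U):
  |U|=1: {6}:1  {7}:1
  |U|=2: {4,7}:1  {5,6}:1  {6,7}:2
  |U|=3: {1,5,6}:1  {3,4,7}:1  {4,6,7}:3  {5,6,7}:3
  |U|=4: {0,1,5,6}:1  {1,5,6,7}:4  {2,3,4,7}:1  {3,4,6,7}:4  {4,5,6,7}:6
  |U|=5: {0,1,5,6,7}:5  {1,4,5,6,7}:10  {2,3,4,6,7}:5  {3,4,5,6,7}:10
  |U|=6: {0,1,4,5,6,7}:15  {1,3,4,5,6,7}:20  {2,3,4,5,6,7}:15
  start at 0(b): 35
  start at 2(c): 35
sum over floor = 70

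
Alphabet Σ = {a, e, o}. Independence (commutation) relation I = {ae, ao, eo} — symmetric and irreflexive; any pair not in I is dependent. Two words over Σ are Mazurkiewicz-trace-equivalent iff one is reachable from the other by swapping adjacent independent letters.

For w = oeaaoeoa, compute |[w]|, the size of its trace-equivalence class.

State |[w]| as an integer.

560

#0=o has no predecessor
#1=e has no predecessor
#2=a has no predecessor
#3=a depends on [2:a]
#4=o depends on [0:o]
#5=e depends on [1:e]
#6=o depends on [4:o]
#7=a depends on [3:a]
sources: [0:o, 1:e, 2:a]
N(rest) = Σ N(rest − s) over sources s of rest; N(one piece) = 1:
  size 1 → [5]=1  [6]=1  [7]=1
  size 2 → [1,5]=1  [3,7]=1  [4,6]=1  [5,6]=2  [5,7]=2  [6,7]=2
  size 3 → [0,4,6]=1  [1,5,6]=3  [1,5,7]=3  [2,3,7]=1  [3,5,7]=3  [3,6,7]=3  [4,5,6]=3  [4,6,7]=3  [5,6,7]=6
  size 4 → [0,4,5,6]=4  [0,4,6,7]=4  [1,3,5,7]=6  [1,4,5,6]=6  [1,5,6,7]=12  [2,3,5,7]=4  [2,3,6,7]=4  [3,4,6,7]=6  [3,5,6,7]=12  [4,5,6,7]=12
  size 5 → [0,1,4,5,6]=10  [0,3,4,6,7]=10  [0,4,5,6,7]=20  [1,2,3,5,7]=10  [1,3,5,6,7]=30  [1,4,5,6,7]=30  [2,3,4,6,7]=10  [2,3,5,6,7]=20  [3,4,5,6,7]=30
  size 6 → [0,1,4,5,6,7]=60  [0,2,3,4,6,7]=20  [0,3,4,5,6,7]=60  [1,2,3,5,6,7]=60  [1,3,4,5,6,7]=90  [2,3,4,5,6,7]=60
  first=0(o) contributes 210
  first=1(e) contributes 140
  first=2(a) contributes 210
|[w]| = 560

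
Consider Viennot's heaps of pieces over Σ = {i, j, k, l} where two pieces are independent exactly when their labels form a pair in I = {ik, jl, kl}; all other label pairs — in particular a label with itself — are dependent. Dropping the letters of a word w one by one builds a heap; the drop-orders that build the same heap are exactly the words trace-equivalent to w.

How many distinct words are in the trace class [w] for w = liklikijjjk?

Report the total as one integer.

drop 0:l onto floor
drop 1:i onto {0:l}
drop 2:k onto floor
drop 3:l onto {1:i}
drop 4:i onto {3:l}
drop 5:k onto {2:k}
drop 6:i onto {4:i}
drop 7:j onto {5:k, 6:i}
drop 8:j onto {7:j}
drop 9:j onto {8:j}
drop 10:k onto {9:j}
ground layer = {0:l, 2:k}
drop-orders for the pieces not yet dropped (sum over which currently-grounded one goes next):
  1 to go: {10} 1
  2 to go: {9,10} 1
  3 to go: {8,9,10} 1
  4 to go: {7,8,9,10} 1
  5 to go: {5,7,8,9,10} 1  {6,7,8,9,10} 1
  6 to go: {2,5,7,8,9,10} 1  {4,6,7,8,9,10} 1  {5,6,7,8,9,10} 2
  7 to go: {2,5,6,7,8,9,10} 3  {3,4,6,7,8,9,10} 1  {4,5,6,7,8,9,10} 3
  8 to go: {1,3,4,6,7,8,9,10} 1  {2,4,5,6,7,8,9,10} 6  {3,4,5,6,7,8,9,10} 4
  9 to go: {0,1,3,4,6,7,8,9,10} 1  {1,3,4,5,6,7,8,9,10} 5  {2,3,4,5,6,7,8,9,10} 10
  if 0:l drops first: 15 orders
  if 2:k drops first: 6 orders
heap linearizations: 21

21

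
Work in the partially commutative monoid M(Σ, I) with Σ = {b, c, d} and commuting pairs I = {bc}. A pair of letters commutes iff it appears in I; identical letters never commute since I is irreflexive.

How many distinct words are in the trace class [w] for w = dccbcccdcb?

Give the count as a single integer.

drop 0:d onto floor
drop 1:c onto {0:d}
drop 2:c onto {1:c}
drop 3:b onto {0:d}
drop 4:c onto {2:c}
drop 5:c onto {4:c}
drop 6:c onto {5:c}
drop 7:d onto {3:b, 6:c}
drop 8:c onto {7:d}
drop 9:b onto {7:d}
ground layer = {0:d}
drop-orders for the pieces not yet dropped (sum over which currently-grounded one goes next):
  1 to go: {8} 1  {9} 1
  2 to go: {8,9} 2
  3 to go: {7,8,9} 2
  4 to go: {3,7,8,9} 2  {6,7,8,9} 2
  5 to go: {3,6,7,8,9} 4  {5,6,7,8,9} 2
  6 to go: {3,5,6,7,8,9} 6  {4,5,6,7,8,9} 2
  7 to go: {2,4,5,6,7,8,9} 2  {3,4,5,6,7,8,9} 8
  8 to go: {1,2,4,5,6,7,8,9} 2  {2,3,4,5,6,7,8,9} 10
  if 0:d drops first: 12 orders

12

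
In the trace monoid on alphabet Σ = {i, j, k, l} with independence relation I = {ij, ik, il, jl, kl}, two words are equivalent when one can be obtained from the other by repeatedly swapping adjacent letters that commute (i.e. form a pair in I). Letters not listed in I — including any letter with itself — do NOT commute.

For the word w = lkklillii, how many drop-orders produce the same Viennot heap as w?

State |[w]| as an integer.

1260

piece 0:l — minimal
piece 1:k — minimal
piece 2:k rests on {1:k}
piece 3:l rests on {0:l}
piece 4:i — minimal
piece 5:l rests on {3:l}
piece 6:l rests on {5:l}
piece 7:i rests on {4:i}
piece 8:i rests on {7:i}
minimal pieces: {0:l, 1:k, 4:i}
ways to finish when only these pieces remain (= sum over removing one remaining piece with nothing left below it):
  1 left: {2}→1  {6}→1  {8}→1
  2 left: {1,2}→1  {2,6}→2  {2,8}→2  {5,6}→1  {6,8}→2  {7,8}→1
  3 left: {1,2,6}→3  {1,2,8}→3  {2,5,6}→3  {2,6,8}→6  {2,7,8}→3  {3,5,6}→1  {4,7,8}→1  {5,6,8}→3  {6,7,8}→3
  4 left: {0,3,5,6}→1  {1,2,5,6}→6  {1,2,6,8}→12  {1,2,7,8}→6  {2,3,5,6}→4  {2,4,7,8}→4  {2,5,6,8}→12  {2,6,7,8}→12  {3,5,6,8}→4  {4,6,7,8}→4  {5,6,7,8}→6
  5 left: {0,2,3,5,6}→5  {0,3,5,6,8}→5  {1,2,3,5,6}→10  {1,2,4,7,8}→10  {1,2,5,6,8}→30  {1,2,6,7,8}→30  {2,3,5,6,8}→20  {2,4,6,7,8}→20  {2,5,6,7,8}→30  {3,5,6,7,8}→10  {4,5,6,7,8}→10
  6 left: {0,1,2,3,5,6}→15  {0,2,3,5,6,8}→30  {0,3,5,6,7,8}→15  {1,2,3,5,6,8}→60  {1,2,4,6,7,8}→60  {1,2,5,6,7,8}→90  {2,3,5,6,7,8}→60  {2,4,5,6,7,8}→60  {3,4,5,6,7,8}→20
  7 left: {0,1,2,3,5,6,8}→105  {0,2,3,5,6,7,8}→105  {0,3,4,5,6,7,8}→35  {1,2,3,5,6,7,8}→210  {1,2,4,5,6,7,8}→210  {2,3,4,5,6,7,8}→140
  placing 0:l first → 560 extensions
  placing 1:k first → 280 extensions
  placing 4:i first → 420 extensions
total linear extensions = 1260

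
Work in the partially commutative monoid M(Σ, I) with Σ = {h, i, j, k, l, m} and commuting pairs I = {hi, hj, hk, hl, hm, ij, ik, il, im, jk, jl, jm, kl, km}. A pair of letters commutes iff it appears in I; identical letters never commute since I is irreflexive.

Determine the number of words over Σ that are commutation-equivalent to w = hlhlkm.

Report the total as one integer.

60

piece 0:h — minimal
piece 1:l — minimal
piece 2:h rests on {0:h}
piece 3:l rests on {1:l}
piece 4:k — minimal
piece 5:m rests on {3:l}
minimal pieces: {0:h, 1:l, 4:k}
ways to finish when only these pieces remain (= sum over removing one remaining piece with nothing left below it):
  1 left: {2}→1  {4}→1  {5}→1
  2 left: {0,2}→1  {2,4}→2  {2,5}→2  {3,5}→1  {4,5}→2
  3 left: {0,2,4}→3  {0,2,5}→3  {1,3,5}→1  {2,3,5}→3  {2,4,5}→6  {3,4,5}→3
  4 left: {0,2,3,5}→6  {0,2,4,5}→12  {1,2,3,5}→4  {1,3,4,5}→4  {2,3,4,5}→12
  placing 0:h first → 20 extensions
  placing 1:l first → 30 extensions
  placing 4:k first → 10 extensions
total linear extensions = 60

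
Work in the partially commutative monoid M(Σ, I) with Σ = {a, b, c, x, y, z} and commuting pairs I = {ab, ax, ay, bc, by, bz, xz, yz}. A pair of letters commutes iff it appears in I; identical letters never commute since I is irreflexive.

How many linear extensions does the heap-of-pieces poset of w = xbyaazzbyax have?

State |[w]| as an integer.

2772

piece 0:x — minimal
piece 1:b rests on {0:x}
piece 2:y rests on {0:x}
piece 3:a — minimal
piece 4:a rests on {3:a}
piece 5:z rests on {4:a}
piece 6:z rests on {5:z}
piece 7:b rests on {1:b}
piece 8:y rests on {2:y}
piece 9:a rests on {6:z}
piece 10:x rests on {7:b, 8:y}
minimal pieces: {0:x, 3:a}
ways to finish when only these pieces remain (= sum over removing one remaining piece with nothing left below it):
  1 left: {9}→1  {10}→1
  2 left: {6,9}→1  {7,10}→1  {8,10}→1  {9,10}→2
  3 left: {1,7,10}→1  {2,8,10}→1  {5,6,9}→1  {6,9,10}→3  {7,8,10}→2  {7,9,10}→3  {8,9,10}→3
  4 left: {1,7,8,10}→3  {1,7,9,10}→4  {2,7,8,10}→3  {2,8,9,10}→4  {4,5,6,9}→1  {5,6,9,10}→4  {6,7,9,10}→6  {6,8,9,10}→6  {7,8,9,10}→8
  5 left: {1,2,7,8,10}→6  {1,6,7,9,10}→10  {1,7,8,9,10}→15  {2,6,8,9,10}→10  {2,7,8,9,10}→15  {3,4,5,6,9}→1  {4,5,6,9,10}→5  {5,6,7,9,10}→10  {5,6,8,9,10}→10  {6,7,8,9,10}→20
  6 left: {0,1,2,7,8,10}→6  {1,2,7,8,9,10}→36  {1,5,6,7,9,10}→20  {1,6,7,8,9,10}→45  {2,5,6,8,9,10}→20  {2,6,7,8,9,10}→45  {3,4,5,6,9,10}→6  {4,5,6,7,9,10}→15  {4,5,6,8,9,10}→15  {5,6,7,8,9,10}→40
  7 left: {0,1,2,7,8,9,10}→42  {1,2,6,7,8,9,10}→126  {1,4,5,6,7,9,10}→35  {1,5,6,7,8,9,10}→105  {2,4,5,6,8,9,10}→35  {2,5,6,7,8,9,10}→105  {3,4,5,6,7,9,10}→21  {3,4,5,6,8,9,10}→21  {4,5,6,7,8,9,10}→70
  8 left: {0,1,2,6,7,8,9,10}→168  {1,2,5,6,7,8,9,10}→336  {1,3,4,5,6,7,9,10}→56  {1,4,5,6,7,8,9,10}→210  {2,3,4,5,6,8,9,10}→56  {2,4,5,6,7,8,9,10}→210  {3,4,5,6,7,8,9,10}→112
  9 left: {0,1,2,5,6,7,8,9,10}→504  {1,2,4,5,6,7,8,9,10}→756  {1,3,4,5,6,7,8,9,10}→378  {2,3,4,5,6,7,8,9,10}→378
  placing 0:x first → 1512 extensions
  placing 3:a first → 1260 extensions
total linear extensions = 2772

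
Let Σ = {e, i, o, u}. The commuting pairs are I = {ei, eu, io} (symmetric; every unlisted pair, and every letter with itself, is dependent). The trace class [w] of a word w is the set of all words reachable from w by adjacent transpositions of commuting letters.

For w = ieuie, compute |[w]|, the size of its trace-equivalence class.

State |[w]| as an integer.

drop 0:i onto floor
drop 1:e onto floor
drop 2:u onto {0:i}
drop 3:i onto {2:u}
drop 4:e onto {1:e}
ground layer = {0:i, 1:e}
drop-orders for the pieces not yet dropped (sum over which currently-grounded one goes next):
  1 to go: {3} 1  {4} 1
  2 to go: {1,4} 1  {2,3} 1  {3,4} 2
  3 to go: {0,2,3} 1  {1,3,4} 3  {2,3,4} 3
  if 0:i drops first: 6 orders
  if 1:e drops first: 4 orders
heap linearizations: 10

10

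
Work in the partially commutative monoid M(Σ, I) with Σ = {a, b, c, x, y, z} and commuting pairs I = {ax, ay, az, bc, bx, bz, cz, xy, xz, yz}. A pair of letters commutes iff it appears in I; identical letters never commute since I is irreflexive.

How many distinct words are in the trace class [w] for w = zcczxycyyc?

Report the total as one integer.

90

#0=z has no predecessor
#1=c has no predecessor
#2=c depends on [1:c]
#3=z depends on [0:z]
#4=x depends on [2:c]
#5=y depends on [2:c]
#6=c depends on [4:x, 5:y]
#7=y depends on [6:c]
#8=y depends on [7:y]
#9=c depends on [8:y]
sources: [0:z, 1:c]
N(rest) = Σ N(rest − s) over sources s of rest; N(one piece) = 1:
  size 1 → [3]=1  [9]=1
  size 2 → [0,3]=1  [3,9]=2  [8,9]=1
  size 3 → [0,3,9]=3  [3,8,9]=3  [7,8,9]=1
  size 4 → [0,3,8,9]=6  [3,7,8,9]=4  [6,7,8,9]=1
  size 5 → [0,3,7,8,9]=10  [3,6,7,8,9]=5  [4,6,7,8,9]=1  [5,6,7,8,9]=1
  size 6 → [0,3,6,7,8,9]=15  [3,4,6,7,8,9]=6  [3,5,6,7,8,9]=6  [4,5,6,7,8,9]=2
  size 7 → [0,3,4,6,7,8,9]=21  [0,3,5,6,7,8,9]=21  [2,4,5,6,7,8,9]=2  [3,4,5,6,7,8,9]=14
  size 8 → [0,3,4,5,6,7,8,9]=56  [1,2,4,5,6,7,8,9]=2  [2,3,4,5,6,7,8,9]=16
  first=0(z) contributes 18
  first=1(c) contributes 72
|[w]| = 90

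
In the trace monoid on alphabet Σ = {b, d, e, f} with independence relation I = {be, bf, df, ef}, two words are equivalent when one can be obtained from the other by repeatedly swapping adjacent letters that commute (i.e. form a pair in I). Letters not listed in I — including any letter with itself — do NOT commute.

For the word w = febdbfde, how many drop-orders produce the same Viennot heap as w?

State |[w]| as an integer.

56

piece 0:f — minimal
piece 1:e — minimal
piece 2:b — minimal
piece 3:d rests on {1:e, 2:b}
piece 4:b rests on {3:d}
piece 5:f rests on {0:f}
piece 6:d rests on {4:b}
piece 7:e rests on {6:d}
minimal pieces: {0:f, 1:e, 2:b}
ways to finish when only these pieces remain (= sum over removing one remaining piece with nothing left below it):
  1 left: {5}→1  {7}→1
  2 left: {0,5}→1  {5,7}→2  {6,7}→1
  3 left: {0,5,7}→3  {4,6,7}→1  {5,6,7}→3
  4 left: {0,5,6,7}→6  {3,4,6,7}→1  {4,5,6,7}→4
  5 left: {0,4,5,6,7}→10  {1,3,4,6,7}→1  {2,3,4,6,7}→1  {3,4,5,6,7}→5
  6 left: {0,3,4,5,6,7}→15  {1,2,3,4,6,7}→2  {1,3,4,5,6,7}→6  {2,3,4,5,6,7}→6
  placing 0:f first → 14 extensions
  placing 1:e first → 21 extensions
  placing 2:b first → 21 extensions
total linear extensions = 56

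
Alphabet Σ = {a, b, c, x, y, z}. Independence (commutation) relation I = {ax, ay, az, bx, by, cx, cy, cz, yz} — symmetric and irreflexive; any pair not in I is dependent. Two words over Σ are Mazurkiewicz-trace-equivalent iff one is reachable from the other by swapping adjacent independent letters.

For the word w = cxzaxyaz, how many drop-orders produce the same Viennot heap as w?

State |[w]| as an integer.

112

#0=c has no predecessor
#1=x has no predecessor
#2=z depends on [1:x]
#3=a depends on [0:c]
#4=x depends on [2:z]
#5=y depends on [4:x]
#6=a depends on [3:a]
#7=z depends on [4:x]
sources: [0:c, 1:x]
N(rest) = Σ N(rest − s) over sources s of rest; N(one piece) = 1:
  size 1 → [5]=1  [6]=1  [7]=1
  size 2 → [3,6]=1  [5,6]=2  [5,7]=2  [6,7]=2
  size 3 → [0,3,6]=1  [3,5,6]=3  [3,6,7]=3  [4,5,7]=2  [5,6,7]=6
  size 4 → [0,3,5,6]=4  [0,3,6,7]=4  [2,4,5,7]=2  [3,5,6,7]=12  [4,5,6,7]=8
  size 5 → [0,3,5,6,7]=20  [1,2,4,5,7]=2  [2,4,5,6,7]=10  [3,4,5,6,7]=20
  size 6 → [0,3,4,5,6,7]=40  [1,2,4,5,6,7]=12  [2,3,4,5,6,7]=30
  first=0(c) contributes 42
  first=1(x) contributes 70
|[w]| = 112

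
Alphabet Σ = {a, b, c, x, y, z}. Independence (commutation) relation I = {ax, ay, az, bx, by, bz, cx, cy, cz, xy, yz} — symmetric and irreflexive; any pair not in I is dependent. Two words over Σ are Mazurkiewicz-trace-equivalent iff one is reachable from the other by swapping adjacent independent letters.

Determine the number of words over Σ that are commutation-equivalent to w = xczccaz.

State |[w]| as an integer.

#0=x has no predecessor
#1=c has no predecessor
#2=z depends on [0:x]
#3=c depends on [1:c]
#4=c depends on [3:c]
#5=a depends on [4:c]
#6=z depends on [2:z]
sources: [0:x, 1:c]
N(rest) = Σ N(rest − s) over sources s of rest; N(one piece) = 1:
  size 1 → [5]=1  [6]=1
  size 2 → [2,6]=1  [4,5]=1  [5,6]=2
  size 3 → [0,2,6]=1  [2,5,6]=3  [3,4,5]=1  [4,5,6]=3
  size 4 → [0,2,5,6]=4  [1,3,4,5]=1  [2,4,5,6]=6  [3,4,5,6]=4
  size 5 → [0,2,4,5,6]=10  [1,3,4,5,6]=5  [2,3,4,5,6]=10
  first=0(x) contributes 15
  first=1(c) contributes 20
|[w]| = 35

35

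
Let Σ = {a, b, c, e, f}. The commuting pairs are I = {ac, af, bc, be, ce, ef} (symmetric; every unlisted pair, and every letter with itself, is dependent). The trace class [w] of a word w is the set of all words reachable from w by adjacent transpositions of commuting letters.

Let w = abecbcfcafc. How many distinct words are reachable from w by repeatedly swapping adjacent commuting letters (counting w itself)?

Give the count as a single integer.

343

drop 0:a onto floor
drop 1:b onto {0:a}
drop 2:e onto {0:a}
drop 3:c onto floor
drop 4:b onto {1:b}
drop 5:c onto {3:c}
drop 6:f onto {4:b, 5:c}
drop 7:c onto {6:f}
drop 8:a onto {2:e, 4:b}
drop 9:f onto {7:c}
drop 10:c onto {9:f}
ground layer = {0:a, 3:c}
drop-orders for the pieces not yet dropped (sum over which currently-grounded one goes next):
  1 to go: {8} 1  {10} 1
  2 to go: {2,8} 1  {8,10} 2  {9,10} 1
  3 to go: {2,8,10} 3  {7,9,10} 1  {8,9,10} 3
  4 to go: {2,8,9,10} 6  {6,7,9,10} 1  {7,8,9,10} 4
  5 to go: {2,7,8,9,10} 10  {5,6,7,9,10} 1  {6,7,8,9,10} 5
  6 to go: {2,6,7,8,9,10} 15  {3,5,6,7,9,10} 1  {4,6,7,8,9,10} 5  {5,6,7,8,9,10} 6
  7 to go: {1,4,6,7,8,9,10} 5  {2,4,6,7,8,9,10} 20  {2,5,6,7,8,9,10} 21  {3,5,6,7,8,9,10} 7  {4,5,6,7,8,9,10} 11
  8 to go: {1,2,4,6,7,8,9,10} 25  {1,4,5,6,7,8,9,10} 16  {2,3,5,6,7,8,9,10} 28  {2,4,5,6,7,8,9,10} 52  {3,4,5,6,7,8,9,10} 18
  9 to go: {0,1,2,4,6,7,8,9,10} 25  {1,2,4,5,6,7,8,9,10} 93  {1,3,4,5,6,7,8,9,10} 34  {2,3,4,5,6,7,8,9,10} 98
  if 0:a drops first: 225 orders
  if 3:c drops first: 118 orders
heap linearizations: 343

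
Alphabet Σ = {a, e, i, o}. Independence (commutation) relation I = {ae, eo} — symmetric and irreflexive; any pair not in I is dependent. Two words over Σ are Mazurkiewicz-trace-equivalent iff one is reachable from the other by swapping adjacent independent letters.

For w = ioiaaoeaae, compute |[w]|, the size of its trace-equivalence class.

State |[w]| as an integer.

drop 0:i onto floor
drop 1:o onto {0:i}
drop 2:i onto {1:o}
drop 3:a onto {2:i}
drop 4:a onto {3:a}
drop 5:o onto {4:a}
drop 6:e onto {2:i}
drop 7:a onto {5:o}
drop 8:a onto {7:a}
drop 9:e onto {6:e}
ground layer = {0:i}
drop-orders for the pieces not yet dropped (sum over which currently-grounded one goes next):
  1 to go: {8} 1  {9} 1
  2 to go: {6,9} 1  {7,8} 1  {8,9} 2
  3 to go: {5,7,8} 1  {6,8,9} 3  {7,8,9} 3
  4 to go: {4,5,7,8} 1  {5,7,8,9} 4  {6,7,8,9} 6
  5 to go: {3,4,5,7,8} 1  {4,5,7,8,9} 5  {5,6,7,8,9} 10
  6 to go: {3,4,5,7,8,9} 6  {4,5,6,7,8,9} 15
  7 to go: {3,4,5,6,7,8,9} 21
  8 to go: {2,3,4,5,6,7,8,9} 21
  if 0:i drops first: 21 orders

21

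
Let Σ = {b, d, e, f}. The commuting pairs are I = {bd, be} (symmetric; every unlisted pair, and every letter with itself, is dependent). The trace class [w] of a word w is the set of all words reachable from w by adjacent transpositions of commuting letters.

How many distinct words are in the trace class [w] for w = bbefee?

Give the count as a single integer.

3

drop 0:b onto floor
drop 1:b onto {0:b}
drop 2:e onto floor
drop 3:f onto {1:b, 2:e}
drop 4:e onto {3:f}
drop 5:e onto {4:e}
ground layer = {0:b, 2:e}
drop-orders for the pieces not yet dropped (sum over which currently-grounded one goes next):
  1 to go: {5} 1
  2 to go: {4,5} 1
  3 to go: {3,4,5} 1
  4 to go: {1,3,4,5} 1  {2,3,4,5} 1
  if 0:b drops first: 2 orders
  if 2:e drops first: 1 orders
heap linearizations: 3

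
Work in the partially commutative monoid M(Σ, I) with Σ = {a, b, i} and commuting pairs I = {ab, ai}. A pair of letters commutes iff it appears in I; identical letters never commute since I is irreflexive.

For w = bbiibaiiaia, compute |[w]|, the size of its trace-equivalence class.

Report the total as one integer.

drop 0:b onto floor
drop 1:b onto {0:b}
drop 2:i onto {1:b}
drop 3:i onto {2:i}
drop 4:b onto {3:i}
drop 5:a onto floor
drop 6:i onto {4:b}
drop 7:i onto {6:i}
drop 8:a onto {5:a}
drop 9:i onto {7:i}
drop 10:a onto {8:a}
ground layer = {0:b, 5:a}
drop-orders for the pieces not yet dropped (sum over which currently-grounded one goes next):
  1 to go: {9} 1  {10} 1
  2 to go: {7,9} 1  {8,10} 1  {9,10} 2
  3 to go: {5,8,10} 1  {6,7,9} 1  {7,9,10} 3  {8,9,10} 3
  4 to go: {4,6,7,9} 1  {5,8,9,10} 4  {6,7,9,10} 4  {7,8,9,10} 6
  5 to go: {3,4,6,7,9} 1  {4,6,7,9,10} 5  {5,7,8,9,10} 10  {6,7,8,9,10} 10
  6 to go: {2,3,4,6,7,9} 1  {3,4,6,7,9,10} 6  {4,6,7,8,9,10} 15  {5,6,7,8,9,10} 20
  7 to go: {1,2,3,4,6,7,9} 1  {2,3,4,6,7,9,10} 7  {3,4,6,7,8,9,10} 21  {4,5,6,7,8,9,10} 35
  8 to go: {0,1,2,3,4,6,7,9} 1  {1,2,3,4,6,7,9,10} 8  {2,3,4,6,7,8,9,10} 28  {3,4,5,6,7,8,9,10} 56
  9 to go: {0,1,2,3,4,6,7,9,10} 9  {1,2,3,4,6,7,8,9,10} 36  {2,3,4,5,6,7,8,9,10} 84
  if 0:b drops first: 120 orders
  if 5:a drops first: 45 orders
heap linearizations: 165

165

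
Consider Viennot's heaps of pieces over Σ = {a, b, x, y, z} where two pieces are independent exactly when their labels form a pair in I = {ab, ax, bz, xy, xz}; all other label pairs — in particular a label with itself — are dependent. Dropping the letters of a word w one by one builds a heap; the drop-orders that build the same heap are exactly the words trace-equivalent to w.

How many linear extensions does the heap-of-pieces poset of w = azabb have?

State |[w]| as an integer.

10

0(a) covers ∅
1(z) covers 0:a
2(a) covers 1:z
3(b) covers ∅
4(b) covers 3:b
floor of heap: 0:a, 3:b
completions by unplaced set U, small U first (add the entries for U minus each lowest piece of U):
  |U|=1: {2}:1  {4}:1
  |U|=2: {1,2}:1  {2,4}:2  {3,4}:1
  |U|=3: {0,1,2}:1  {1,2,4}:3  {2,3,4}:3
  start at 0(a): 6
  start at 3(b): 4
sum over floor = 10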